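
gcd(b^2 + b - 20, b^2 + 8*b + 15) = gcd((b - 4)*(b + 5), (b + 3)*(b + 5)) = b + 5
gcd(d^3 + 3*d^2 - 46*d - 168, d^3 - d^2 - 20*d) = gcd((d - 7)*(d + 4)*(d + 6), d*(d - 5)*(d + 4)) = d + 4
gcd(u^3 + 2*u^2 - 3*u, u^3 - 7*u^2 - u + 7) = u - 1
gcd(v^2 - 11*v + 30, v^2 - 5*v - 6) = v - 6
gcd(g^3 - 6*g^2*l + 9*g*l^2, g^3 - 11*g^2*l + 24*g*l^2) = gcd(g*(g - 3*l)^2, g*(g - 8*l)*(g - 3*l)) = g^2 - 3*g*l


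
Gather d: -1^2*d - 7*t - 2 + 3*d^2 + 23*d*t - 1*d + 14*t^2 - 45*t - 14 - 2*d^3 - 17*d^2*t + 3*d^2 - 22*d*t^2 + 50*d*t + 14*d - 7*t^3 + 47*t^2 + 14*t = -2*d^3 + d^2*(6 - 17*t) + d*(-22*t^2 + 73*t + 12) - 7*t^3 + 61*t^2 - 38*t - 16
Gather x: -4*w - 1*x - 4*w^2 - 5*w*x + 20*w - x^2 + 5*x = -4*w^2 + 16*w - x^2 + x*(4 - 5*w)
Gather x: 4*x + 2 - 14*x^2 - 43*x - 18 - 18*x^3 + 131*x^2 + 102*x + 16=-18*x^3 + 117*x^2 + 63*x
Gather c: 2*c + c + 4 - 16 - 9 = 3*c - 21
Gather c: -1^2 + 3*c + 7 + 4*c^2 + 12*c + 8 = 4*c^2 + 15*c + 14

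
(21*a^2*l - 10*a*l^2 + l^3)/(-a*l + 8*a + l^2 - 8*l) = l*(-21*a^2 + 10*a*l - l^2)/(a*l - 8*a - l^2 + 8*l)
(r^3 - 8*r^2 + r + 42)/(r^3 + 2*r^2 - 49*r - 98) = (r - 3)/(r + 7)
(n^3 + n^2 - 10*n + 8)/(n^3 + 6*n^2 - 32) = (n - 1)/(n + 4)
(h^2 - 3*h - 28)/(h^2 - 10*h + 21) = (h + 4)/(h - 3)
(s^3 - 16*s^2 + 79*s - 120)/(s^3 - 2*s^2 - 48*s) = (s^2 - 8*s + 15)/(s*(s + 6))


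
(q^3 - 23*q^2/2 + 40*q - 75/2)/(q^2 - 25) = (2*q^2 - 13*q + 15)/(2*(q + 5))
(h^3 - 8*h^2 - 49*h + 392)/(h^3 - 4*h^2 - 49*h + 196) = (h - 8)/(h - 4)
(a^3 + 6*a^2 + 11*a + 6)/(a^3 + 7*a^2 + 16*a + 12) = (a + 1)/(a + 2)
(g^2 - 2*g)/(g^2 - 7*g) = (g - 2)/(g - 7)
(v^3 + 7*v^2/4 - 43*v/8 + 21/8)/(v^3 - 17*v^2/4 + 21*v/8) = (2*v^2 + 5*v - 7)/(v*(2*v - 7))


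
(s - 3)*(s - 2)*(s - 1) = s^3 - 6*s^2 + 11*s - 6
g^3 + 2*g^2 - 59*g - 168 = (g - 8)*(g + 3)*(g + 7)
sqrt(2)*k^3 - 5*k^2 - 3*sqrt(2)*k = k*(k - 3*sqrt(2))*(sqrt(2)*k + 1)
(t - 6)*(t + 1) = t^2 - 5*t - 6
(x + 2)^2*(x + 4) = x^3 + 8*x^2 + 20*x + 16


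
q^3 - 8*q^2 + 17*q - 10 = (q - 5)*(q - 2)*(q - 1)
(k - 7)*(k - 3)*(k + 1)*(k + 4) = k^4 - 5*k^3 - 25*k^2 + 65*k + 84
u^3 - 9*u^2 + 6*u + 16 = (u - 8)*(u - 2)*(u + 1)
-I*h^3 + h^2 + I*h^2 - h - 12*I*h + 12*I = (h - 3*I)*(h + 4*I)*(-I*h + I)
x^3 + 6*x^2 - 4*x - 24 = (x - 2)*(x + 2)*(x + 6)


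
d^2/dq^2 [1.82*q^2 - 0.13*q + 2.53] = 3.64000000000000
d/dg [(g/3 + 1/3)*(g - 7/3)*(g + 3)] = g^2 + 10*g/9 - 19/9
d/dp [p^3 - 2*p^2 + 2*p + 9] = 3*p^2 - 4*p + 2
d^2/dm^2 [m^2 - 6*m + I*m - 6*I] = 2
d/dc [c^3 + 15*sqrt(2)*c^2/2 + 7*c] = 3*c^2 + 15*sqrt(2)*c + 7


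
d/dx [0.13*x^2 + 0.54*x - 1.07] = 0.26*x + 0.54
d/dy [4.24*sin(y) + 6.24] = 4.24*cos(y)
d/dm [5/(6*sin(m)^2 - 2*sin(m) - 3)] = 10*(1 - 6*sin(m))*cos(m)/(2*sin(m) + 3*cos(2*m))^2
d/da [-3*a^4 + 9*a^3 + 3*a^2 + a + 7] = -12*a^3 + 27*a^2 + 6*a + 1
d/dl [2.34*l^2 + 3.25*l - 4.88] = 4.68*l + 3.25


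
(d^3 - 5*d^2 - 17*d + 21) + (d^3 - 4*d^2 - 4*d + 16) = 2*d^3 - 9*d^2 - 21*d + 37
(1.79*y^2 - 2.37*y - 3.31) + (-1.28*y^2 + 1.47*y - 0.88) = 0.51*y^2 - 0.9*y - 4.19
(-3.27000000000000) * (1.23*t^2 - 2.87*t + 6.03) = -4.0221*t^2 + 9.3849*t - 19.7181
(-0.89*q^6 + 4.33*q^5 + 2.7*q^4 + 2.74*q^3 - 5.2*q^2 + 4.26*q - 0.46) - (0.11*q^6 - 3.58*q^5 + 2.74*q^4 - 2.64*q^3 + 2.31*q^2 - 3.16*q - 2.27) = -1.0*q^6 + 7.91*q^5 - 0.04*q^4 + 5.38*q^3 - 7.51*q^2 + 7.42*q + 1.81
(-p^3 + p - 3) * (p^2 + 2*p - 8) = -p^5 - 2*p^4 + 9*p^3 - p^2 - 14*p + 24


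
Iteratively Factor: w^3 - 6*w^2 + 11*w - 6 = (w - 3)*(w^2 - 3*w + 2) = (w - 3)*(w - 1)*(w - 2)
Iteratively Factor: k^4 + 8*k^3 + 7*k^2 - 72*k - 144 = (k - 3)*(k^3 + 11*k^2 + 40*k + 48) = (k - 3)*(k + 4)*(k^2 + 7*k + 12) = (k - 3)*(k + 4)^2*(k + 3)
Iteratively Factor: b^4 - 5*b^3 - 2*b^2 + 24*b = (b)*(b^3 - 5*b^2 - 2*b + 24) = b*(b - 3)*(b^2 - 2*b - 8) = b*(b - 4)*(b - 3)*(b + 2)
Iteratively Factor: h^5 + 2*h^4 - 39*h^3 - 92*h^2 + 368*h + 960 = (h - 4)*(h^4 + 6*h^3 - 15*h^2 - 152*h - 240) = (h - 4)*(h + 4)*(h^3 + 2*h^2 - 23*h - 60) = (h - 5)*(h - 4)*(h + 4)*(h^2 + 7*h + 12) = (h - 5)*(h - 4)*(h + 4)^2*(h + 3)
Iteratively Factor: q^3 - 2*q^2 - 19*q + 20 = (q - 1)*(q^2 - q - 20) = (q - 1)*(q + 4)*(q - 5)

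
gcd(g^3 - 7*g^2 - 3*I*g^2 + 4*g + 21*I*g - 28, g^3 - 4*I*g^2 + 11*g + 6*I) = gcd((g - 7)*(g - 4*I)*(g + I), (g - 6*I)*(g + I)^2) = g + I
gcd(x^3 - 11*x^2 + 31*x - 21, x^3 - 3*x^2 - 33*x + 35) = x^2 - 8*x + 7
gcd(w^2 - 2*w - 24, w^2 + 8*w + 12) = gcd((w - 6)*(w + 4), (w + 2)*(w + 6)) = 1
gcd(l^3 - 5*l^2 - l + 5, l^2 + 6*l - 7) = l - 1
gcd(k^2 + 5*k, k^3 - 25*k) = k^2 + 5*k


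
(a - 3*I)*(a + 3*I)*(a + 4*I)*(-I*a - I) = -I*a^4 + 4*a^3 - I*a^3 + 4*a^2 - 9*I*a^2 + 36*a - 9*I*a + 36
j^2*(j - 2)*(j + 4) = j^4 + 2*j^3 - 8*j^2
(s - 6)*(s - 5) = s^2 - 11*s + 30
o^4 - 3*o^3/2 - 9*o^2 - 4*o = o*(o - 4)*(o + 1/2)*(o + 2)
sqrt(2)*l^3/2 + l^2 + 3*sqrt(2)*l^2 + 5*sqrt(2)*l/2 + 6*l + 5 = (l + 5)*(l + sqrt(2))*(sqrt(2)*l/2 + sqrt(2)/2)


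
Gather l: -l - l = -2*l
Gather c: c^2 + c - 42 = c^2 + c - 42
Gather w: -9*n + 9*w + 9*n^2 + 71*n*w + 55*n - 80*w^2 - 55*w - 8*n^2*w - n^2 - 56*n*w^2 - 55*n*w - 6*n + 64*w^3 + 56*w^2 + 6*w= 8*n^2 + 40*n + 64*w^3 + w^2*(-56*n - 24) + w*(-8*n^2 + 16*n - 40)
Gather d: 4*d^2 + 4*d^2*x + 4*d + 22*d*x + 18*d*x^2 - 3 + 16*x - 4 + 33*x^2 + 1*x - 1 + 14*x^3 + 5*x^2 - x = d^2*(4*x + 4) + d*(18*x^2 + 22*x + 4) + 14*x^3 + 38*x^2 + 16*x - 8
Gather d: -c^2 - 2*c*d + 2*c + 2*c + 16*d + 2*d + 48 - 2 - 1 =-c^2 + 4*c + d*(18 - 2*c) + 45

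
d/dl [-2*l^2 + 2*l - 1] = 2 - 4*l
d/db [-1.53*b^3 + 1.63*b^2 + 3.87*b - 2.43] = -4.59*b^2 + 3.26*b + 3.87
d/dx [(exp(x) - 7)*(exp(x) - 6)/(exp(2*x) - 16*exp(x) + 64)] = (20 - 3*exp(x))*exp(x)/(exp(3*x) - 24*exp(2*x) + 192*exp(x) - 512)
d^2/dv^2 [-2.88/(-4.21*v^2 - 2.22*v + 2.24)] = (-102.090816*v^2 - 53.834112*v + 2.88*(8.42*v + 2.22)*(16.84*v + 4.44) + 54.319104)/(4.21*v^2 + 2.22*v - 2.24)^3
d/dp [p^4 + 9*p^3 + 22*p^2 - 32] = p*(4*p^2 + 27*p + 44)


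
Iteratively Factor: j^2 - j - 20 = (j + 4)*(j - 5)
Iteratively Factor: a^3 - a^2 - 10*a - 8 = (a + 1)*(a^2 - 2*a - 8) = (a + 1)*(a + 2)*(a - 4)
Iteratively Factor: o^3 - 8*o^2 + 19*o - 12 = (o - 4)*(o^2 - 4*o + 3) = (o - 4)*(o - 1)*(o - 3)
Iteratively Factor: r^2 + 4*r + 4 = (r + 2)*(r + 2)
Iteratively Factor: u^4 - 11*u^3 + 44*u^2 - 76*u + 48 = (u - 2)*(u^3 - 9*u^2 + 26*u - 24) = (u - 3)*(u - 2)*(u^2 - 6*u + 8) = (u - 3)*(u - 2)^2*(u - 4)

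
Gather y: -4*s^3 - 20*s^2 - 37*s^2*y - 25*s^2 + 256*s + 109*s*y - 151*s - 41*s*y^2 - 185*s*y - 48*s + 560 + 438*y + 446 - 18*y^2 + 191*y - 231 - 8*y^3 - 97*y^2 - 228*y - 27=-4*s^3 - 45*s^2 + 57*s - 8*y^3 + y^2*(-41*s - 115) + y*(-37*s^2 - 76*s + 401) + 748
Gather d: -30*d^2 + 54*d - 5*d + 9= -30*d^2 + 49*d + 9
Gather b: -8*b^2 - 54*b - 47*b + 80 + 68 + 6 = -8*b^2 - 101*b + 154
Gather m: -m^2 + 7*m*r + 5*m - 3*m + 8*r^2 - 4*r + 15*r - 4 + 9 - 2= -m^2 + m*(7*r + 2) + 8*r^2 + 11*r + 3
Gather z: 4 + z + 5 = z + 9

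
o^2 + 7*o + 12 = (o + 3)*(o + 4)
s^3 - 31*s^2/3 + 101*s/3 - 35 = (s - 5)*(s - 3)*(s - 7/3)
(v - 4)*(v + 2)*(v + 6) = v^3 + 4*v^2 - 20*v - 48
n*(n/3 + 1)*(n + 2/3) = n^3/3 + 11*n^2/9 + 2*n/3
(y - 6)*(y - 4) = y^2 - 10*y + 24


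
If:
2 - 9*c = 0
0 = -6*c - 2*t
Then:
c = 2/9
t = -2/3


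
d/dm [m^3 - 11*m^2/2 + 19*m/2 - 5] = 3*m^2 - 11*m + 19/2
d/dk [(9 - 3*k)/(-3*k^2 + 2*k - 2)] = 3*(-3*k^2 + 18*k - 4)/(9*k^4 - 12*k^3 + 16*k^2 - 8*k + 4)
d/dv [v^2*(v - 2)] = v*(3*v - 4)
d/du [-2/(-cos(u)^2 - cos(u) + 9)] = 2*(2*cos(u) + 1)*sin(u)/(cos(u)^2 + cos(u) - 9)^2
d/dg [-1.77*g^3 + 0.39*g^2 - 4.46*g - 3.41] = -5.31*g^2 + 0.78*g - 4.46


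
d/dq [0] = 0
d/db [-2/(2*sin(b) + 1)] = 4*cos(b)/(2*sin(b) + 1)^2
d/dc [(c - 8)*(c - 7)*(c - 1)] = 3*c^2 - 32*c + 71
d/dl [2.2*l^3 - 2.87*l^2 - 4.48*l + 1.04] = 6.6*l^2 - 5.74*l - 4.48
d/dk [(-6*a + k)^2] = -12*a + 2*k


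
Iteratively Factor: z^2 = (z)*(z)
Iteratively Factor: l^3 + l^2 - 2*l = (l + 2)*(l^2 - l) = l*(l + 2)*(l - 1)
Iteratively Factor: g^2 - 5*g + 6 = (g - 3)*(g - 2)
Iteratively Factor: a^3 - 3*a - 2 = (a - 2)*(a^2 + 2*a + 1) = (a - 2)*(a + 1)*(a + 1)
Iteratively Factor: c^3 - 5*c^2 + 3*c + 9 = (c + 1)*(c^2 - 6*c + 9) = (c - 3)*(c + 1)*(c - 3)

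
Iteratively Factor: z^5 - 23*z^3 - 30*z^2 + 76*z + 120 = (z + 2)*(z^4 - 2*z^3 - 19*z^2 + 8*z + 60) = (z - 5)*(z + 2)*(z^3 + 3*z^2 - 4*z - 12) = (z - 5)*(z + 2)^2*(z^2 + z - 6) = (z - 5)*(z - 2)*(z + 2)^2*(z + 3)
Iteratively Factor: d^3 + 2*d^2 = (d)*(d^2 + 2*d) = d*(d + 2)*(d)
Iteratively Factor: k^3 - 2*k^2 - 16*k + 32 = (k - 2)*(k^2 - 16) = (k - 4)*(k - 2)*(k + 4)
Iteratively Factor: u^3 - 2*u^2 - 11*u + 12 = (u - 4)*(u^2 + 2*u - 3) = (u - 4)*(u + 3)*(u - 1)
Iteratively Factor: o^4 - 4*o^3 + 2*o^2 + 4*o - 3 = (o + 1)*(o^3 - 5*o^2 + 7*o - 3) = (o - 3)*(o + 1)*(o^2 - 2*o + 1) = (o - 3)*(o - 1)*(o + 1)*(o - 1)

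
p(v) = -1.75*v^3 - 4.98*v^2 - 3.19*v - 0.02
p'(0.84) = -15.26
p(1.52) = -22.52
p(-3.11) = 14.37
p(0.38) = -2.05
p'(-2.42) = -9.83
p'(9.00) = -518.08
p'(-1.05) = 1.48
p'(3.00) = -80.32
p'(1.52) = -30.46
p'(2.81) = -72.63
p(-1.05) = -0.14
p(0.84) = -7.25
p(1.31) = -16.68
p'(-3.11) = -22.99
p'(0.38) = -7.73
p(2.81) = -87.14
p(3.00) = -101.66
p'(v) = -5.25*v^2 - 9.96*v - 3.19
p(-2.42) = 3.34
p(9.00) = -1707.86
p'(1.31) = -25.25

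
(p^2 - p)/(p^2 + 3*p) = (p - 1)/(p + 3)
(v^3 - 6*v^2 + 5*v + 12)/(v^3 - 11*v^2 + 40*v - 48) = (v + 1)/(v - 4)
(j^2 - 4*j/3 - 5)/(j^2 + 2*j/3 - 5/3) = (j - 3)/(j - 1)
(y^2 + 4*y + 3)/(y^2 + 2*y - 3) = (y + 1)/(y - 1)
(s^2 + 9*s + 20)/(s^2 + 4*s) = (s + 5)/s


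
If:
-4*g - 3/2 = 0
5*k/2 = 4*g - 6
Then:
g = -3/8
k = -3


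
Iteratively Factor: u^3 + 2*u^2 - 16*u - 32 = (u + 2)*(u^2 - 16) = (u + 2)*(u + 4)*(u - 4)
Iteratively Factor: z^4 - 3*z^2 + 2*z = (z)*(z^3 - 3*z + 2) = z*(z + 2)*(z^2 - 2*z + 1) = z*(z - 1)*(z + 2)*(z - 1)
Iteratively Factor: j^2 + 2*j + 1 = (j + 1)*(j + 1)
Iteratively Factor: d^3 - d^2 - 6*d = (d - 3)*(d^2 + 2*d) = (d - 3)*(d + 2)*(d)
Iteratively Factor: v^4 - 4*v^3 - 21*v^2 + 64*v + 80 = (v - 5)*(v^3 + v^2 - 16*v - 16) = (v - 5)*(v - 4)*(v^2 + 5*v + 4) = (v - 5)*(v - 4)*(v + 4)*(v + 1)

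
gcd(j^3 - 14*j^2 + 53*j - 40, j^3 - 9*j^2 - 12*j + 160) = j^2 - 13*j + 40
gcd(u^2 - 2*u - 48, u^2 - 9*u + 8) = u - 8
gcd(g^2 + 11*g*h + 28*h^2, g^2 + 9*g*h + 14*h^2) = g + 7*h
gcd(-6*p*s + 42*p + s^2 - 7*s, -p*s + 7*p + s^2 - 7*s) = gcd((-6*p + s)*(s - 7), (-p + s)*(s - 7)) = s - 7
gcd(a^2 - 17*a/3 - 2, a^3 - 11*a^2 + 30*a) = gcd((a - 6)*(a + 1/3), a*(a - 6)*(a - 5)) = a - 6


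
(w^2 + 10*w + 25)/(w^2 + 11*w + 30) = (w + 5)/(w + 6)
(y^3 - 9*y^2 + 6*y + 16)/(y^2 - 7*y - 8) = y - 2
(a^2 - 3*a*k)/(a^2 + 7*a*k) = (a - 3*k)/(a + 7*k)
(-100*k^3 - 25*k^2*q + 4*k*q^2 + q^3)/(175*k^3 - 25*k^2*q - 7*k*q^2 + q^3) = (4*k + q)/(-7*k + q)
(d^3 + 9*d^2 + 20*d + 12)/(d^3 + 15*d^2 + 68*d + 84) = (d + 1)/(d + 7)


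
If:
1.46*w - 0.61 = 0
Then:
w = 0.42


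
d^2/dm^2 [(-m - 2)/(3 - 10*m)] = 460/(10*m - 3)^3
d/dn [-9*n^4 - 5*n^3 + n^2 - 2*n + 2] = -36*n^3 - 15*n^2 + 2*n - 2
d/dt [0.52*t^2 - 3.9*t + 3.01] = 1.04*t - 3.9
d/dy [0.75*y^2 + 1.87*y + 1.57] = 1.5*y + 1.87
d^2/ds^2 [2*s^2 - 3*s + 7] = 4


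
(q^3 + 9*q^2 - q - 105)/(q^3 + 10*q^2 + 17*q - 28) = (q^2 + 2*q - 15)/(q^2 + 3*q - 4)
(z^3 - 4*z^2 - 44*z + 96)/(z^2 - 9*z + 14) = (z^2 - 2*z - 48)/(z - 7)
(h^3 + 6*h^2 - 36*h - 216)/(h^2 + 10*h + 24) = (h^2 - 36)/(h + 4)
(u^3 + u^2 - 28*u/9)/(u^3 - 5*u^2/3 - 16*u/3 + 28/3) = u*(3*u - 4)/(3*(u^2 - 4*u + 4))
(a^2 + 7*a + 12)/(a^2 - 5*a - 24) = (a + 4)/(a - 8)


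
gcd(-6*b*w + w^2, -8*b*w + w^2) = w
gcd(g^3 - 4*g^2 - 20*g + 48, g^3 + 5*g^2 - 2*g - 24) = g^2 + 2*g - 8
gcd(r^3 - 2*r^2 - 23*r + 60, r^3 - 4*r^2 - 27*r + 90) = r^2 + 2*r - 15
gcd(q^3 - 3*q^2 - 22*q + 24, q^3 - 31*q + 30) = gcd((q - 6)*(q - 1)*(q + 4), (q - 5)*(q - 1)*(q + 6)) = q - 1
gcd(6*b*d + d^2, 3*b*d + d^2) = d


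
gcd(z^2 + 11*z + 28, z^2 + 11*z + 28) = z^2 + 11*z + 28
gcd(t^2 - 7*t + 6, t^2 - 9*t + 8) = t - 1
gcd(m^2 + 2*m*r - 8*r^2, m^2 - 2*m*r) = -m + 2*r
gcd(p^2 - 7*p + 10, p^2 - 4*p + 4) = p - 2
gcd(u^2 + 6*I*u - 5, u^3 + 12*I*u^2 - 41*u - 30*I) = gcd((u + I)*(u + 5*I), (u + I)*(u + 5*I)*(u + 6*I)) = u^2 + 6*I*u - 5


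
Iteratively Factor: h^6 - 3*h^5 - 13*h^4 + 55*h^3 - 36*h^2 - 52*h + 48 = (h - 3)*(h^5 - 13*h^3 + 16*h^2 + 12*h - 16) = (h - 3)*(h - 2)*(h^4 + 2*h^3 - 9*h^2 - 2*h + 8) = (h - 3)*(h - 2)^2*(h^3 + 4*h^2 - h - 4) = (h - 3)*(h - 2)^2*(h + 1)*(h^2 + 3*h - 4) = (h - 3)*(h - 2)^2*(h - 1)*(h + 1)*(h + 4)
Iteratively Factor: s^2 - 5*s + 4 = (s - 1)*(s - 4)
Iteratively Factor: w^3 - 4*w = (w + 2)*(w^2 - 2*w) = w*(w + 2)*(w - 2)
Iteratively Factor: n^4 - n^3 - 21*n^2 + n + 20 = (n - 1)*(n^3 - 21*n - 20) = (n - 1)*(n + 1)*(n^2 - n - 20) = (n - 1)*(n + 1)*(n + 4)*(n - 5)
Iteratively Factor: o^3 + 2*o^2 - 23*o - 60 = (o + 3)*(o^2 - o - 20) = (o - 5)*(o + 3)*(o + 4)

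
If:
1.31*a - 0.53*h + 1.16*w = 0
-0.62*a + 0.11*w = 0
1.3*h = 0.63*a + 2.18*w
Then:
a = 0.00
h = 0.00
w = 0.00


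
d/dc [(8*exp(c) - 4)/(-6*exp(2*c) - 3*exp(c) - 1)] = (48*exp(2*c) - 48*exp(c) - 20)*exp(c)/(36*exp(4*c) + 36*exp(3*c) + 21*exp(2*c) + 6*exp(c) + 1)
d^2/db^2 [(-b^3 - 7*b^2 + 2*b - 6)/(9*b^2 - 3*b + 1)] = 2*(-27*b^3 - 1260*b^2 + 429*b - 1)/(729*b^6 - 729*b^5 + 486*b^4 - 189*b^3 + 54*b^2 - 9*b + 1)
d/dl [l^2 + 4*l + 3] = 2*l + 4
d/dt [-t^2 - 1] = -2*t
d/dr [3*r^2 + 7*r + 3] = 6*r + 7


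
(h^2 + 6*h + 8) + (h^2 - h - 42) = 2*h^2 + 5*h - 34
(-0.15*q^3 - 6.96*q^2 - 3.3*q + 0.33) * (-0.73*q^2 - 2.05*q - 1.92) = 0.1095*q^5 + 5.3883*q^4 + 16.965*q^3 + 19.8873*q^2 + 5.6595*q - 0.6336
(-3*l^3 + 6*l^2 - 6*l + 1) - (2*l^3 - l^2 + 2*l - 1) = -5*l^3 + 7*l^2 - 8*l + 2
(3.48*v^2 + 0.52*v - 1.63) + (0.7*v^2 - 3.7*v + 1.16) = 4.18*v^2 - 3.18*v - 0.47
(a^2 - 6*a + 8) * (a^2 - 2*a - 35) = a^4 - 8*a^3 - 15*a^2 + 194*a - 280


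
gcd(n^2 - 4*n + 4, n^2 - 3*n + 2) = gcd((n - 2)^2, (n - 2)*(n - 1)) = n - 2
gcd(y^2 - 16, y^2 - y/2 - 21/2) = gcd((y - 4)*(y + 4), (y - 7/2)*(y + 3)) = 1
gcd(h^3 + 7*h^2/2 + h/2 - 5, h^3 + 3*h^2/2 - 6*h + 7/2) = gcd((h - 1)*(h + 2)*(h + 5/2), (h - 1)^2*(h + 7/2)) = h - 1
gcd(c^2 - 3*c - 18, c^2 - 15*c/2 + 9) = c - 6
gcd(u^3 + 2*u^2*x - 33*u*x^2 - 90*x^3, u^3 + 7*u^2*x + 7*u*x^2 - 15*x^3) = u^2 + 8*u*x + 15*x^2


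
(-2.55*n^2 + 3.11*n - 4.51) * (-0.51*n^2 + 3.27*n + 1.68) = 1.3005*n^4 - 9.9246*n^3 + 8.1858*n^2 - 9.5229*n - 7.5768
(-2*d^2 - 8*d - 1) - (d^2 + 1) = -3*d^2 - 8*d - 2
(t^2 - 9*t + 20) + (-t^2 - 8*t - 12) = 8 - 17*t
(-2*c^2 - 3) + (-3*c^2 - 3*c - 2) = -5*c^2 - 3*c - 5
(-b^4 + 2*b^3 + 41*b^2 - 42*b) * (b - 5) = -b^5 + 7*b^4 + 31*b^3 - 247*b^2 + 210*b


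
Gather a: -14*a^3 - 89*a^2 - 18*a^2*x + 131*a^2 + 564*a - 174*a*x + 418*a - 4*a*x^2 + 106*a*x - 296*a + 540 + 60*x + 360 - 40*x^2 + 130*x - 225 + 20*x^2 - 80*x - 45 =-14*a^3 + a^2*(42 - 18*x) + a*(-4*x^2 - 68*x + 686) - 20*x^2 + 110*x + 630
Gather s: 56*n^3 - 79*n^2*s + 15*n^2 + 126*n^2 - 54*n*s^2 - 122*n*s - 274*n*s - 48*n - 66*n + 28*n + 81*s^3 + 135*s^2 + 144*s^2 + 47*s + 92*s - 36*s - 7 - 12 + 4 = 56*n^3 + 141*n^2 - 86*n + 81*s^3 + s^2*(279 - 54*n) + s*(-79*n^2 - 396*n + 103) - 15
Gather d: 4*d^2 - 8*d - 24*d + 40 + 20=4*d^2 - 32*d + 60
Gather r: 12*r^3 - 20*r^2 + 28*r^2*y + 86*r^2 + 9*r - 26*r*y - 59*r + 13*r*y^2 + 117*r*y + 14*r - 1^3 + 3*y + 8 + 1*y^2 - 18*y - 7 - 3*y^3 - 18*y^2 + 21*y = 12*r^3 + r^2*(28*y + 66) + r*(13*y^2 + 91*y - 36) - 3*y^3 - 17*y^2 + 6*y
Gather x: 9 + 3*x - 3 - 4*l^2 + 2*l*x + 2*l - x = -4*l^2 + 2*l + x*(2*l + 2) + 6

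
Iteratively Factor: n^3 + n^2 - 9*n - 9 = (n + 3)*(n^2 - 2*n - 3) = (n + 1)*(n + 3)*(n - 3)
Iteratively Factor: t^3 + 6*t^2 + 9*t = (t + 3)*(t^2 + 3*t) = (t + 3)^2*(t)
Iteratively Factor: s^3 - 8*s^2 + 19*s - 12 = (s - 3)*(s^2 - 5*s + 4) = (s - 4)*(s - 3)*(s - 1)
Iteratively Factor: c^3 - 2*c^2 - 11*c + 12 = (c - 1)*(c^2 - c - 12) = (c - 1)*(c + 3)*(c - 4)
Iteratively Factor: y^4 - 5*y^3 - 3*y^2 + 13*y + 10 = (y + 1)*(y^3 - 6*y^2 + 3*y + 10) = (y - 2)*(y + 1)*(y^2 - 4*y - 5) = (y - 5)*(y - 2)*(y + 1)*(y + 1)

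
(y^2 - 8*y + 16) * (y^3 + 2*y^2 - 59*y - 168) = y^5 - 6*y^4 - 59*y^3 + 336*y^2 + 400*y - 2688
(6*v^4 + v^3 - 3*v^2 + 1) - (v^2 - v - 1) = 6*v^4 + v^3 - 4*v^2 + v + 2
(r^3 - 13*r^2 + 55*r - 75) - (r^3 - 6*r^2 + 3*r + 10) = -7*r^2 + 52*r - 85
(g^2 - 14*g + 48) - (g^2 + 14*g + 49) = -28*g - 1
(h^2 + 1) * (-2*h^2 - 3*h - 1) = -2*h^4 - 3*h^3 - 3*h^2 - 3*h - 1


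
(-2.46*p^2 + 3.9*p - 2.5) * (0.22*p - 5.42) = -0.5412*p^3 + 14.1912*p^2 - 21.688*p + 13.55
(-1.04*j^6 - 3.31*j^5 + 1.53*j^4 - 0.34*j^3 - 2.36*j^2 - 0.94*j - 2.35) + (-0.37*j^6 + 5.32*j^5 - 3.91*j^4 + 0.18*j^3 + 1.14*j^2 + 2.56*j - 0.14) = -1.41*j^6 + 2.01*j^5 - 2.38*j^4 - 0.16*j^3 - 1.22*j^2 + 1.62*j - 2.49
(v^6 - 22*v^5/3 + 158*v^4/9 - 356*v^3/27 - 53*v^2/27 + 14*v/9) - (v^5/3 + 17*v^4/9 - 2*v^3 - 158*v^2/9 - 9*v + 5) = v^6 - 23*v^5/3 + 47*v^4/3 - 302*v^3/27 + 421*v^2/27 + 95*v/9 - 5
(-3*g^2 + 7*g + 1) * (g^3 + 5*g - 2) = -3*g^5 + 7*g^4 - 14*g^3 + 41*g^2 - 9*g - 2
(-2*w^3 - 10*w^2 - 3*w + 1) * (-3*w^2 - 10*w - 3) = 6*w^5 + 50*w^4 + 115*w^3 + 57*w^2 - w - 3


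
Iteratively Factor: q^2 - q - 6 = (q + 2)*(q - 3)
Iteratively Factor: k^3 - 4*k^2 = (k)*(k^2 - 4*k) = k*(k - 4)*(k)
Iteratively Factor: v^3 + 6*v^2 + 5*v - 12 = (v + 3)*(v^2 + 3*v - 4) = (v + 3)*(v + 4)*(v - 1)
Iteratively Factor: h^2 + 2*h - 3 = (h - 1)*(h + 3)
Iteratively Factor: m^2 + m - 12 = (m + 4)*(m - 3)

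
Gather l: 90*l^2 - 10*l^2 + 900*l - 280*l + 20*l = 80*l^2 + 640*l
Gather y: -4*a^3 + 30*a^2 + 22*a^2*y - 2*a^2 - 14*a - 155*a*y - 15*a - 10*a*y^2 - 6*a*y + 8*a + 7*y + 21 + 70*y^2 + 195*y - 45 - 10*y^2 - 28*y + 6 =-4*a^3 + 28*a^2 - 21*a + y^2*(60 - 10*a) + y*(22*a^2 - 161*a + 174) - 18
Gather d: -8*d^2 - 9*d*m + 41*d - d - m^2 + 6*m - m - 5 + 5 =-8*d^2 + d*(40 - 9*m) - m^2 + 5*m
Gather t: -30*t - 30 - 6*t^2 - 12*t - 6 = -6*t^2 - 42*t - 36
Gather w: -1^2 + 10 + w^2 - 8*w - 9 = w^2 - 8*w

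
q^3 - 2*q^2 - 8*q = q*(q - 4)*(q + 2)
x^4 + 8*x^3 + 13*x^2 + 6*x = x*(x + 1)^2*(x + 6)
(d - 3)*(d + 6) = d^2 + 3*d - 18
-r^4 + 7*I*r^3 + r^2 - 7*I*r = r*(r - 7*I)*(I*r - I)*(I*r + I)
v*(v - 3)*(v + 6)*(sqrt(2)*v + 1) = sqrt(2)*v^4 + v^3 + 3*sqrt(2)*v^3 - 18*sqrt(2)*v^2 + 3*v^2 - 18*v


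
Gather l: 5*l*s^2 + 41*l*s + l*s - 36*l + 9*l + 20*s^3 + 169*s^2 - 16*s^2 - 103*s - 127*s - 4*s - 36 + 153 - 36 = l*(5*s^2 + 42*s - 27) + 20*s^3 + 153*s^2 - 234*s + 81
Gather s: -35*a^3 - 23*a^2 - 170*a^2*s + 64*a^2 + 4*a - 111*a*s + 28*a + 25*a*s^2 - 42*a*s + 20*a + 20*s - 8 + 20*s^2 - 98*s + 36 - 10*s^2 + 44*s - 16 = -35*a^3 + 41*a^2 + 52*a + s^2*(25*a + 10) + s*(-170*a^2 - 153*a - 34) + 12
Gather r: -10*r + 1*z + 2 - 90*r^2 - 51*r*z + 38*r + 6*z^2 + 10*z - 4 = -90*r^2 + r*(28 - 51*z) + 6*z^2 + 11*z - 2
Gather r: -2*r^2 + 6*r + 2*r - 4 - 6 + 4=-2*r^2 + 8*r - 6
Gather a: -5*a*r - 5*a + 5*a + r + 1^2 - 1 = -5*a*r + r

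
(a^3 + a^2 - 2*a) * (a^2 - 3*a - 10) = a^5 - 2*a^4 - 15*a^3 - 4*a^2 + 20*a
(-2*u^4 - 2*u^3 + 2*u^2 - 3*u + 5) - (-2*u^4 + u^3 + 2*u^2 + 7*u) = -3*u^3 - 10*u + 5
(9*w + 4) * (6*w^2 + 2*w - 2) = 54*w^3 + 42*w^2 - 10*w - 8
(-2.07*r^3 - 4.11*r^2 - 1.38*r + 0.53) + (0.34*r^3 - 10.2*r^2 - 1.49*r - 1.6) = -1.73*r^3 - 14.31*r^2 - 2.87*r - 1.07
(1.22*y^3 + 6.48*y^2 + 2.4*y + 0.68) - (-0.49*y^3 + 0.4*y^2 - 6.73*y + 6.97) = 1.71*y^3 + 6.08*y^2 + 9.13*y - 6.29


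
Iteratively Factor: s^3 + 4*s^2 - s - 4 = (s + 4)*(s^2 - 1) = (s + 1)*(s + 4)*(s - 1)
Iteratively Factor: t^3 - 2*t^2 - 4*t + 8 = (t + 2)*(t^2 - 4*t + 4) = (t - 2)*(t + 2)*(t - 2)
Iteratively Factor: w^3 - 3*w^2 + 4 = (w + 1)*(w^2 - 4*w + 4) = (w - 2)*(w + 1)*(w - 2)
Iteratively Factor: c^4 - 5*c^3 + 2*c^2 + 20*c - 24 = (c + 2)*(c^3 - 7*c^2 + 16*c - 12) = (c - 3)*(c + 2)*(c^2 - 4*c + 4) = (c - 3)*(c - 2)*(c + 2)*(c - 2)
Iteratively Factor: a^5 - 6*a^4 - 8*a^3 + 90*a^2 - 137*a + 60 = (a - 1)*(a^4 - 5*a^3 - 13*a^2 + 77*a - 60) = (a - 3)*(a - 1)*(a^3 - 2*a^2 - 19*a + 20) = (a - 3)*(a - 1)*(a + 4)*(a^2 - 6*a + 5) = (a - 5)*(a - 3)*(a - 1)*(a + 4)*(a - 1)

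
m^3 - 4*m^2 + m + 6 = (m - 3)*(m - 2)*(m + 1)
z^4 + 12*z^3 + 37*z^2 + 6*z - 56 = (z - 1)*(z + 2)*(z + 4)*(z + 7)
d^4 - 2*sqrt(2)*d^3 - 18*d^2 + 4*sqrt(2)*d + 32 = (d - 4*sqrt(2))*(d - sqrt(2))*(d + sqrt(2))*(d + 2*sqrt(2))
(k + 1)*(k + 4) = k^2 + 5*k + 4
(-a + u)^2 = a^2 - 2*a*u + u^2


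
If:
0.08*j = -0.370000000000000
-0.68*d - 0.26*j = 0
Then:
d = 1.77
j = -4.62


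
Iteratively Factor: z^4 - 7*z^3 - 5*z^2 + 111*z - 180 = (z - 3)*(z^3 - 4*z^2 - 17*z + 60) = (z - 5)*(z - 3)*(z^2 + z - 12) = (z - 5)*(z - 3)*(z + 4)*(z - 3)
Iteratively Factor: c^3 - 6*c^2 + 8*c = (c - 2)*(c^2 - 4*c) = (c - 4)*(c - 2)*(c)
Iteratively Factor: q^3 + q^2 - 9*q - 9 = (q + 3)*(q^2 - 2*q - 3) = (q + 1)*(q + 3)*(q - 3)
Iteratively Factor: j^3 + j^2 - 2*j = (j)*(j^2 + j - 2) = j*(j + 2)*(j - 1)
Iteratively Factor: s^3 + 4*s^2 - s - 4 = (s + 4)*(s^2 - 1) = (s + 1)*(s + 4)*(s - 1)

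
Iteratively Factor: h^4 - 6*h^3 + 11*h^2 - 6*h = (h)*(h^3 - 6*h^2 + 11*h - 6) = h*(h - 3)*(h^2 - 3*h + 2) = h*(h - 3)*(h - 1)*(h - 2)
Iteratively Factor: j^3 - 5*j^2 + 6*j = (j - 3)*(j^2 - 2*j) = j*(j - 3)*(j - 2)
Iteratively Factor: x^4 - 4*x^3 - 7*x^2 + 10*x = (x - 1)*(x^3 - 3*x^2 - 10*x) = (x - 1)*(x + 2)*(x^2 - 5*x) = (x - 5)*(x - 1)*(x + 2)*(x)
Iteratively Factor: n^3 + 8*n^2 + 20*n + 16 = (n + 2)*(n^2 + 6*n + 8) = (n + 2)*(n + 4)*(n + 2)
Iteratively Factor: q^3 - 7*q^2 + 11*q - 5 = (q - 5)*(q^2 - 2*q + 1) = (q - 5)*(q - 1)*(q - 1)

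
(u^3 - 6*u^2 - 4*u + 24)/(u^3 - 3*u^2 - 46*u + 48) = (u^3 - 6*u^2 - 4*u + 24)/(u^3 - 3*u^2 - 46*u + 48)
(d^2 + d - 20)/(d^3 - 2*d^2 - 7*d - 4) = (d + 5)/(d^2 + 2*d + 1)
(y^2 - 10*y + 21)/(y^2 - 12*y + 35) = (y - 3)/(y - 5)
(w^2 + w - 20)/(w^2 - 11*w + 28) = (w + 5)/(w - 7)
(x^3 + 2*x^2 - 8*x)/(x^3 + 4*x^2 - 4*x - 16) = x/(x + 2)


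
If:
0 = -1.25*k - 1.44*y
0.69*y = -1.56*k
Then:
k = 0.00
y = 0.00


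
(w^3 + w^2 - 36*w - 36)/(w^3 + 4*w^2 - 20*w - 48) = (w^2 - 5*w - 6)/(w^2 - 2*w - 8)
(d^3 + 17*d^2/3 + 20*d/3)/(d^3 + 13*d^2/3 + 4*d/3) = (3*d + 5)/(3*d + 1)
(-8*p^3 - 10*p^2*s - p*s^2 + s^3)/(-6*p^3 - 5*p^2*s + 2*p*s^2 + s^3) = (8*p^2 + 2*p*s - s^2)/(6*p^2 - p*s - s^2)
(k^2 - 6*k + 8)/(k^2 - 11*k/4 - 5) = 4*(k - 2)/(4*k + 5)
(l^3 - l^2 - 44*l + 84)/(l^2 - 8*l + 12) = l + 7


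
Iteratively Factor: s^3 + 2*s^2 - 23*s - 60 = (s + 4)*(s^2 - 2*s - 15) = (s - 5)*(s + 4)*(s + 3)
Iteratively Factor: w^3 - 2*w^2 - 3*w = (w + 1)*(w^2 - 3*w) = (w - 3)*(w + 1)*(w)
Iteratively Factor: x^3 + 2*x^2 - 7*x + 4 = (x - 1)*(x^2 + 3*x - 4) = (x - 1)^2*(x + 4)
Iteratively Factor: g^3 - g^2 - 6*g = (g + 2)*(g^2 - 3*g) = (g - 3)*(g + 2)*(g)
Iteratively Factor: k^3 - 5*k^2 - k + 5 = (k - 5)*(k^2 - 1) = (k - 5)*(k - 1)*(k + 1)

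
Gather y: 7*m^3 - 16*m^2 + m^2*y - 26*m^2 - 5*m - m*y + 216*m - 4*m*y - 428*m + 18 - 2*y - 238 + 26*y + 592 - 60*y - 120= 7*m^3 - 42*m^2 - 217*m + y*(m^2 - 5*m - 36) + 252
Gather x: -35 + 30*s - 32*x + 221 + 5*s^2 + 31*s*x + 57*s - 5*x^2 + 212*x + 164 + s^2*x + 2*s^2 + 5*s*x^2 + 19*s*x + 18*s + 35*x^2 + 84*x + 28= 7*s^2 + 105*s + x^2*(5*s + 30) + x*(s^2 + 50*s + 264) + 378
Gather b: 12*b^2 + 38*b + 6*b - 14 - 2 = 12*b^2 + 44*b - 16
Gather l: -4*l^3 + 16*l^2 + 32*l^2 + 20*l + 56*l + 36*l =-4*l^3 + 48*l^2 + 112*l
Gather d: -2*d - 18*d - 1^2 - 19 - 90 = -20*d - 110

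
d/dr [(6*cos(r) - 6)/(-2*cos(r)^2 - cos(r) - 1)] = 12*(sin(r)^2 + 2*cos(r))*sin(r)/(cos(r) + cos(2*r) + 2)^2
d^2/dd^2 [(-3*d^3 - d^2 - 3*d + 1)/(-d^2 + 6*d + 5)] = 4*(66*d^3 + 141*d^2 + 144*d - 53)/(d^6 - 18*d^5 + 93*d^4 - 36*d^3 - 465*d^2 - 450*d - 125)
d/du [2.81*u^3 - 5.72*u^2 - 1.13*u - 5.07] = 8.43*u^2 - 11.44*u - 1.13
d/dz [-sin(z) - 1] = -cos(z)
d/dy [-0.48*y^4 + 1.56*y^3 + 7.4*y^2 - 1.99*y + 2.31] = -1.92*y^3 + 4.68*y^2 + 14.8*y - 1.99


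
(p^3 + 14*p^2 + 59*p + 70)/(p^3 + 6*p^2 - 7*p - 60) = (p^2 + 9*p + 14)/(p^2 + p - 12)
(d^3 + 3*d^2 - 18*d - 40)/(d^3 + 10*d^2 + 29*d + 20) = (d^2 - 2*d - 8)/(d^2 + 5*d + 4)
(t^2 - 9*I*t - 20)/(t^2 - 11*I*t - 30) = (t - 4*I)/(t - 6*I)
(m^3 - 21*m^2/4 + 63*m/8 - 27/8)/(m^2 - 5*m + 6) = (8*m^2 - 18*m + 9)/(8*(m - 2))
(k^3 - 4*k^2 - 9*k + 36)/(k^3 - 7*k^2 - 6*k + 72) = (k - 3)/(k - 6)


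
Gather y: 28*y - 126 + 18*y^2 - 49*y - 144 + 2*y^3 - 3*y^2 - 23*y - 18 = 2*y^3 + 15*y^2 - 44*y - 288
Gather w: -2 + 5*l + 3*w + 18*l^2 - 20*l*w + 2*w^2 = 18*l^2 + 5*l + 2*w^2 + w*(3 - 20*l) - 2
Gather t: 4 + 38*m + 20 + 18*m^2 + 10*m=18*m^2 + 48*m + 24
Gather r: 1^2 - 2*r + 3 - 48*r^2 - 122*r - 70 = -48*r^2 - 124*r - 66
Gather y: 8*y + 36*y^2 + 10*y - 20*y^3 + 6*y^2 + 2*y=-20*y^3 + 42*y^2 + 20*y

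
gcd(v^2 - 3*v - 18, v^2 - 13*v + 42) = v - 6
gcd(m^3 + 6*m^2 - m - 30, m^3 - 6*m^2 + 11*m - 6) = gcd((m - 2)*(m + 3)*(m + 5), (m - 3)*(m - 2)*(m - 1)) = m - 2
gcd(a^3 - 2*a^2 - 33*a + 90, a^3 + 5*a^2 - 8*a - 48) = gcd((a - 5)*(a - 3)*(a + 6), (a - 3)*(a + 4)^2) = a - 3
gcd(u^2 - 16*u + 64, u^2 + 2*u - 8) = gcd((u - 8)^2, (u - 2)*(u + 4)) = 1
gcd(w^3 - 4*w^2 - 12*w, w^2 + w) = w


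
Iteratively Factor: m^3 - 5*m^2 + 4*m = (m - 1)*(m^2 - 4*m) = (m - 4)*(m - 1)*(m)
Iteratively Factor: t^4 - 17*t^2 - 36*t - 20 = (t + 2)*(t^3 - 2*t^2 - 13*t - 10) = (t + 2)^2*(t^2 - 4*t - 5) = (t + 1)*(t + 2)^2*(t - 5)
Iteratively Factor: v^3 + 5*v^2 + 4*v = (v + 4)*(v^2 + v) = v*(v + 4)*(v + 1)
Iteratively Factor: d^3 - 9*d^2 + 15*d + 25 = (d + 1)*(d^2 - 10*d + 25) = (d - 5)*(d + 1)*(d - 5)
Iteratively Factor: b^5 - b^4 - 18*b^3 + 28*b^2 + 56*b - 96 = (b - 2)*(b^4 + b^3 - 16*b^2 - 4*b + 48) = (b - 3)*(b - 2)*(b^3 + 4*b^2 - 4*b - 16) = (b - 3)*(b - 2)*(b + 4)*(b^2 - 4) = (b - 3)*(b - 2)*(b + 2)*(b + 4)*(b - 2)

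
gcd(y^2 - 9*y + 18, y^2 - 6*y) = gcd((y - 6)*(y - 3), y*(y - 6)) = y - 6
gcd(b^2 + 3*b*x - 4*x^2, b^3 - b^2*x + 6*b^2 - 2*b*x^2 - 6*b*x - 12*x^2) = 1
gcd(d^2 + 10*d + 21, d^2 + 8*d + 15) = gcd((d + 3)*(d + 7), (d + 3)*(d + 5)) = d + 3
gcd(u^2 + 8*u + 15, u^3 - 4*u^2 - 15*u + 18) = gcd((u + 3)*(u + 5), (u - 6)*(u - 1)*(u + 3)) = u + 3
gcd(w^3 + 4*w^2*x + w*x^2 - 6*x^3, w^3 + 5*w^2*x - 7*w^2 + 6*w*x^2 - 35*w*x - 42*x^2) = w^2 + 5*w*x + 6*x^2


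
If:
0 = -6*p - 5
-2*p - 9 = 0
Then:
No Solution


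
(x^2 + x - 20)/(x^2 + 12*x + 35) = (x - 4)/(x + 7)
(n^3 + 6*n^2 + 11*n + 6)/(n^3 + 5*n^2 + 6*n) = (n + 1)/n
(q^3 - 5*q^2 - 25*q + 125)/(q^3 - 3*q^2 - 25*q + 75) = (q - 5)/(q - 3)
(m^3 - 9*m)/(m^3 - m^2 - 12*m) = (m - 3)/(m - 4)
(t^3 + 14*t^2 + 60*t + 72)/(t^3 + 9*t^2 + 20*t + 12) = (t + 6)/(t + 1)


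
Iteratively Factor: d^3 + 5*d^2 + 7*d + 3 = (d + 3)*(d^2 + 2*d + 1) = (d + 1)*(d + 3)*(d + 1)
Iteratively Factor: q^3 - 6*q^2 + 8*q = (q - 4)*(q^2 - 2*q) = q*(q - 4)*(q - 2)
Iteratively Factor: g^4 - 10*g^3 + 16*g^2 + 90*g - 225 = (g - 5)*(g^3 - 5*g^2 - 9*g + 45) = (g - 5)*(g - 3)*(g^2 - 2*g - 15) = (g - 5)*(g - 3)*(g + 3)*(g - 5)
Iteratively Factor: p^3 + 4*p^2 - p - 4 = (p - 1)*(p^2 + 5*p + 4) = (p - 1)*(p + 4)*(p + 1)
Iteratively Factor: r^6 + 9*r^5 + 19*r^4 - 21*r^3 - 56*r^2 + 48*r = (r + 3)*(r^5 + 6*r^4 + r^3 - 24*r^2 + 16*r) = (r + 3)*(r + 4)*(r^4 + 2*r^3 - 7*r^2 + 4*r) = (r - 1)*(r + 3)*(r + 4)*(r^3 + 3*r^2 - 4*r) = r*(r - 1)*(r + 3)*(r + 4)*(r^2 + 3*r - 4) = r*(r - 1)*(r + 3)*(r + 4)^2*(r - 1)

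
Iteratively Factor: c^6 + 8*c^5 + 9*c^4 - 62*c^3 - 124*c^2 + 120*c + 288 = (c - 2)*(c^5 + 10*c^4 + 29*c^3 - 4*c^2 - 132*c - 144) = (c - 2)*(c + 3)*(c^4 + 7*c^3 + 8*c^2 - 28*c - 48) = (c - 2)^2*(c + 3)*(c^3 + 9*c^2 + 26*c + 24) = (c - 2)^2*(c + 2)*(c + 3)*(c^2 + 7*c + 12) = (c - 2)^2*(c + 2)*(c + 3)*(c + 4)*(c + 3)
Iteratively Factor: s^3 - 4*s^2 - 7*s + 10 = (s - 5)*(s^2 + s - 2) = (s - 5)*(s + 2)*(s - 1)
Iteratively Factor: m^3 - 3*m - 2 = (m + 1)*(m^2 - m - 2) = (m - 2)*(m + 1)*(m + 1)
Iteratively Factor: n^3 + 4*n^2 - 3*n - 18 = (n + 3)*(n^2 + n - 6) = (n + 3)^2*(n - 2)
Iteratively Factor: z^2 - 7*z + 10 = (z - 5)*(z - 2)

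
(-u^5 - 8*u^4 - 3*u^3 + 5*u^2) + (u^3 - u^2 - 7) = -u^5 - 8*u^4 - 2*u^3 + 4*u^2 - 7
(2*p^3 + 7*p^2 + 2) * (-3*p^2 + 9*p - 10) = -6*p^5 - 3*p^4 + 43*p^3 - 76*p^2 + 18*p - 20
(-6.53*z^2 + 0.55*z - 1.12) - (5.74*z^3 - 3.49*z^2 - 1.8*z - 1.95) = -5.74*z^3 - 3.04*z^2 + 2.35*z + 0.83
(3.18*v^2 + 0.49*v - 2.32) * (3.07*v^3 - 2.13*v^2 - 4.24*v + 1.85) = 9.7626*v^5 - 5.2691*v^4 - 21.6493*v^3 + 8.747*v^2 + 10.7433*v - 4.292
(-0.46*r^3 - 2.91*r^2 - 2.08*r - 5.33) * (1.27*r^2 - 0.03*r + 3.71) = -0.5842*r^5 - 3.6819*r^4 - 4.2609*r^3 - 17.5028*r^2 - 7.5569*r - 19.7743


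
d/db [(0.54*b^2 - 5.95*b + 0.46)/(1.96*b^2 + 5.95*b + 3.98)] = (14.875*b^2 + 2.4952*b - 26.418)/(3.8416*b^4 + 23.324*b^3 + 51.0041*b^2 + 47.362*b + 15.8404)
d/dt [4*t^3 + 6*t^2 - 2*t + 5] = 12*t^2 + 12*t - 2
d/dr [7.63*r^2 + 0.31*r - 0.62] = 15.26*r + 0.31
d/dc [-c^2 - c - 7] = -2*c - 1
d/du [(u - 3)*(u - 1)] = 2*u - 4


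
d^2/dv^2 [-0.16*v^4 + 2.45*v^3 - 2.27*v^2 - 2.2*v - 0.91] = -1.92*v^2 + 14.7*v - 4.54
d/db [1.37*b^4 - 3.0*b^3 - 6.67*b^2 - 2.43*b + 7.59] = 5.48*b^3 - 9.0*b^2 - 13.34*b - 2.43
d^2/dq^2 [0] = 0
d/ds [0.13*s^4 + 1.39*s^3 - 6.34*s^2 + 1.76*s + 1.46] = 0.52*s^3 + 4.17*s^2 - 12.68*s + 1.76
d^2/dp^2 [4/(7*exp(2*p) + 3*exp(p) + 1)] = 4*(2*(14*exp(p) + 3)^2*exp(p) - (28*exp(p) + 3)*(7*exp(2*p) + 3*exp(p) + 1))*exp(p)/(7*exp(2*p) + 3*exp(p) + 1)^3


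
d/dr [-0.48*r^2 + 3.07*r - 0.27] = 3.07 - 0.96*r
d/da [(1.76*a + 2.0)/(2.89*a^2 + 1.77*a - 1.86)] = (5.0864*a^2 + 3.1152*a - (1.76*a + 2.0)*(5.78*a + 1.77) - 3.2736)/(2.89*a^2 + 1.77*a - 1.86)^2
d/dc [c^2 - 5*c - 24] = 2*c - 5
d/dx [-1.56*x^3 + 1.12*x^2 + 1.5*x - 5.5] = -4.68*x^2 + 2.24*x + 1.5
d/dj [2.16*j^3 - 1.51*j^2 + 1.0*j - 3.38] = 6.48*j^2 - 3.02*j + 1.0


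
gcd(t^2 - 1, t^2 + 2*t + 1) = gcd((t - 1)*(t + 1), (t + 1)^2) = t + 1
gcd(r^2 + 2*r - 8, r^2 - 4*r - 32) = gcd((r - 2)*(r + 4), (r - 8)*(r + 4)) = r + 4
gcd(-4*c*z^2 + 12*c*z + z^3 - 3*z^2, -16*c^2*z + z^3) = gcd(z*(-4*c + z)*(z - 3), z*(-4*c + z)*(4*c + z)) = -4*c*z + z^2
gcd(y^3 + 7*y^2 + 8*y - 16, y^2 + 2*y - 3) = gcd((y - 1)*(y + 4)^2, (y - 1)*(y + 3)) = y - 1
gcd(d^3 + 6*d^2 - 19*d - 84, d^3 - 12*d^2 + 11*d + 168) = d + 3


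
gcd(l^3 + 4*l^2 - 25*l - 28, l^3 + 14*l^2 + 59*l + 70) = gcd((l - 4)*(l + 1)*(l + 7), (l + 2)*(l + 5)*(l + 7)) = l + 7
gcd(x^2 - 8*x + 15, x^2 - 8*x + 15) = x^2 - 8*x + 15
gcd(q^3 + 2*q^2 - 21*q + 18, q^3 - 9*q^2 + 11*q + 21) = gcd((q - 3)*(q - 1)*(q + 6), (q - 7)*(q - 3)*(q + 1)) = q - 3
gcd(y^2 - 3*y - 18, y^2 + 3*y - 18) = 1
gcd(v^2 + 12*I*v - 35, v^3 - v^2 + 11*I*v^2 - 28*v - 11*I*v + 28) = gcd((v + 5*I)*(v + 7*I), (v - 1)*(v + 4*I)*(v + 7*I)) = v + 7*I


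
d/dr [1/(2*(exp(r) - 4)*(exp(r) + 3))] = (1/2 - exp(r))*exp(r)/(exp(4*r) - 2*exp(3*r) - 23*exp(2*r) + 24*exp(r) + 144)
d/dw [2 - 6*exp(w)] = -6*exp(w)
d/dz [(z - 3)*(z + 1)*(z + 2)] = 3*z^2 - 7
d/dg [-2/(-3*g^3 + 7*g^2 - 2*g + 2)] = 2*(-9*g^2 + 14*g - 2)/(3*g^3 - 7*g^2 + 2*g - 2)^2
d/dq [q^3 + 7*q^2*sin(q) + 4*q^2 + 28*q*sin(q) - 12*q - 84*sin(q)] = 7*q^2*cos(q) + 3*q^2 + 14*q*sin(q) + 28*q*cos(q) + 8*q + 28*sin(q) - 84*cos(q) - 12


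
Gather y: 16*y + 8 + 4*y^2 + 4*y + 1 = 4*y^2 + 20*y + 9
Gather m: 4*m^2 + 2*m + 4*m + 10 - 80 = 4*m^2 + 6*m - 70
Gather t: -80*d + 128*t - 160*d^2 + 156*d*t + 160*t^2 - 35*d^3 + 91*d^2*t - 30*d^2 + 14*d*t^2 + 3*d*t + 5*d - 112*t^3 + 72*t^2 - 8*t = -35*d^3 - 190*d^2 - 75*d - 112*t^3 + t^2*(14*d + 232) + t*(91*d^2 + 159*d + 120)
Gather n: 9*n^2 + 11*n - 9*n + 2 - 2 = 9*n^2 + 2*n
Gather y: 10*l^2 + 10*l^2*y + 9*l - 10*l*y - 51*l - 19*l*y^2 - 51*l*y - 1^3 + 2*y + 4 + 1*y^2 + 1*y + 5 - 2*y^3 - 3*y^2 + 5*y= 10*l^2 - 42*l - 2*y^3 + y^2*(-19*l - 2) + y*(10*l^2 - 61*l + 8) + 8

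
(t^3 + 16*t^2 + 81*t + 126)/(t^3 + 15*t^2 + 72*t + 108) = (t + 7)/(t + 6)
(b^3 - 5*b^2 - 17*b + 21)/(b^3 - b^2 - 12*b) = (b^2 - 8*b + 7)/(b*(b - 4))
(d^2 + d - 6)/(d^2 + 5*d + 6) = (d - 2)/(d + 2)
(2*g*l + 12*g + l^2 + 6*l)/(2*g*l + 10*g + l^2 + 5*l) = (l + 6)/(l + 5)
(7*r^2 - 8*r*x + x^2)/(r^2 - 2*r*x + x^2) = (-7*r + x)/(-r + x)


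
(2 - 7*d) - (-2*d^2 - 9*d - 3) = 2*d^2 + 2*d + 5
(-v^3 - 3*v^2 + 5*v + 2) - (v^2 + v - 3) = -v^3 - 4*v^2 + 4*v + 5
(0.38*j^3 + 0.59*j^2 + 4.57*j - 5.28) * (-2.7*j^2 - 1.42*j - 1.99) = -1.026*j^5 - 2.1326*j^4 - 13.933*j^3 + 6.5925*j^2 - 1.5967*j + 10.5072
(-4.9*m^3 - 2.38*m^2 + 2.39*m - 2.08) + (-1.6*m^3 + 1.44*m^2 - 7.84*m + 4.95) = -6.5*m^3 - 0.94*m^2 - 5.45*m + 2.87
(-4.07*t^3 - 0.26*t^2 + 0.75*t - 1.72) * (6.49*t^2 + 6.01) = -26.4143*t^5 - 1.6874*t^4 - 19.5932*t^3 - 12.7254*t^2 + 4.5075*t - 10.3372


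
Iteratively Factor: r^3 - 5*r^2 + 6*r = (r - 2)*(r^2 - 3*r) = (r - 3)*(r - 2)*(r)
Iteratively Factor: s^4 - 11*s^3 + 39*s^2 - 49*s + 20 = (s - 4)*(s^3 - 7*s^2 + 11*s - 5) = (s - 4)*(s - 1)*(s^2 - 6*s + 5) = (s - 4)*(s - 1)^2*(s - 5)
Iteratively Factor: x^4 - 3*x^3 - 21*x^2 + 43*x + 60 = (x + 4)*(x^3 - 7*x^2 + 7*x + 15) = (x + 1)*(x + 4)*(x^2 - 8*x + 15) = (x - 5)*(x + 1)*(x + 4)*(x - 3)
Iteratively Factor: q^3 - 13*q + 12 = (q - 1)*(q^2 + q - 12) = (q - 1)*(q + 4)*(q - 3)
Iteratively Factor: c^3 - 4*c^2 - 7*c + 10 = (c - 1)*(c^2 - 3*c - 10) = (c - 5)*(c - 1)*(c + 2)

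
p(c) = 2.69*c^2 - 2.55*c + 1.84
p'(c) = 5.38*c - 2.55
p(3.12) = 20.07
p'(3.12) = 14.24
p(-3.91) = 52.94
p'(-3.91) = -23.59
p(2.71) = 14.69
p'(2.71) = 12.03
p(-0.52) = 3.89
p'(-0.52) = -5.35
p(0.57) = 1.26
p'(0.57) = 0.52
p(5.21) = 61.57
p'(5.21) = 25.48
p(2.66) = 14.09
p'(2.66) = 11.76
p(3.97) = 34.11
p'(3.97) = 18.81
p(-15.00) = 645.34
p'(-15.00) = -83.25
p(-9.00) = 242.68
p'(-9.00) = -50.97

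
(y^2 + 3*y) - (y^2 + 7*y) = -4*y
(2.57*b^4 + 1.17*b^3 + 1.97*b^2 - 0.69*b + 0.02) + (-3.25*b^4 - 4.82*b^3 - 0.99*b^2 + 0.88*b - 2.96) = -0.68*b^4 - 3.65*b^3 + 0.98*b^2 + 0.19*b - 2.94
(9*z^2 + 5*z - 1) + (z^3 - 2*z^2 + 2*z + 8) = z^3 + 7*z^2 + 7*z + 7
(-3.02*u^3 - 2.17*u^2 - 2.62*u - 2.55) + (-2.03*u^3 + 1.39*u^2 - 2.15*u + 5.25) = -5.05*u^3 - 0.78*u^2 - 4.77*u + 2.7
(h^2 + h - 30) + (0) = h^2 + h - 30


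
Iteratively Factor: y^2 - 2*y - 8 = (y - 4)*(y + 2)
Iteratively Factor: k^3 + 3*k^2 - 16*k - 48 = (k - 4)*(k^2 + 7*k + 12) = (k - 4)*(k + 3)*(k + 4)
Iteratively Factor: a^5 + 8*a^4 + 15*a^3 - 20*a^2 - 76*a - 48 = (a - 2)*(a^4 + 10*a^3 + 35*a^2 + 50*a + 24) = (a - 2)*(a + 1)*(a^3 + 9*a^2 + 26*a + 24) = (a - 2)*(a + 1)*(a + 2)*(a^2 + 7*a + 12) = (a - 2)*(a + 1)*(a + 2)*(a + 3)*(a + 4)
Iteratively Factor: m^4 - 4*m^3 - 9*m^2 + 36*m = (m)*(m^3 - 4*m^2 - 9*m + 36) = m*(m - 4)*(m^2 - 9) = m*(m - 4)*(m + 3)*(m - 3)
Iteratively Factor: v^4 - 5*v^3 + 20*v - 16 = (v - 1)*(v^3 - 4*v^2 - 4*v + 16) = (v - 2)*(v - 1)*(v^2 - 2*v - 8) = (v - 4)*(v - 2)*(v - 1)*(v + 2)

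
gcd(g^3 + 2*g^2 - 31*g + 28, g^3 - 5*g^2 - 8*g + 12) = g - 1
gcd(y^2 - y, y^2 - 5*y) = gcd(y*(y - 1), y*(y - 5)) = y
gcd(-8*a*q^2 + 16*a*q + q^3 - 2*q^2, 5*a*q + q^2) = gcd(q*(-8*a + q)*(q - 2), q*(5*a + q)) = q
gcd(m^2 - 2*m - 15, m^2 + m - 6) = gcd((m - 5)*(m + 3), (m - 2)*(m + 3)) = m + 3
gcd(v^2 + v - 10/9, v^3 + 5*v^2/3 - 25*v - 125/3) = v + 5/3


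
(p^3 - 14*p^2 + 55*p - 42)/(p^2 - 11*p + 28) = (p^2 - 7*p + 6)/(p - 4)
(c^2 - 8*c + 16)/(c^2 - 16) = (c - 4)/(c + 4)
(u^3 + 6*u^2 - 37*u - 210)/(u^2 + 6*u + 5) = (u^2 + u - 42)/(u + 1)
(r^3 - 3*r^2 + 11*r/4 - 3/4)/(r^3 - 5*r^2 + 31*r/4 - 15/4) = (2*r - 1)/(2*r - 5)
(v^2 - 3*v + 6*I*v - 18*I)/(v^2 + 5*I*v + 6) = (v - 3)/(v - I)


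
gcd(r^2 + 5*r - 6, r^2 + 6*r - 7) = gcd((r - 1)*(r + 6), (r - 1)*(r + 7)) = r - 1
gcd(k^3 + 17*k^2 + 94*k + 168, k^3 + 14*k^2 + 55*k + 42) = k^2 + 13*k + 42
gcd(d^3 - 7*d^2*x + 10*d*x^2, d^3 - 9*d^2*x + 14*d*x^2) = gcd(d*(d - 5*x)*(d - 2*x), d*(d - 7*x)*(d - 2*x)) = -d^2 + 2*d*x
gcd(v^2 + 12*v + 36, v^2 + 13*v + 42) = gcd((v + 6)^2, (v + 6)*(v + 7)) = v + 6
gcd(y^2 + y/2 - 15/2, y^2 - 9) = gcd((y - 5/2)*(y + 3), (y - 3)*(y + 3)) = y + 3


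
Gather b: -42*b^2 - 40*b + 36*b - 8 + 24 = -42*b^2 - 4*b + 16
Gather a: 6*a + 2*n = 6*a + 2*n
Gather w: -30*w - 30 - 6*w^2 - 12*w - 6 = -6*w^2 - 42*w - 36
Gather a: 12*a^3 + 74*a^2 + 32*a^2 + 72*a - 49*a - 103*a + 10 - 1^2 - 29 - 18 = 12*a^3 + 106*a^2 - 80*a - 38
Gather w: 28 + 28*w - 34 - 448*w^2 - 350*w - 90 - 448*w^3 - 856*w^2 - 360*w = -448*w^3 - 1304*w^2 - 682*w - 96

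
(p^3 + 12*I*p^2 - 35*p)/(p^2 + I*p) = (p^2 + 12*I*p - 35)/(p + I)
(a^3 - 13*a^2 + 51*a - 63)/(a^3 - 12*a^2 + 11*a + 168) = (a^2 - 6*a + 9)/(a^2 - 5*a - 24)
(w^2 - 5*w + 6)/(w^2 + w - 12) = (w - 2)/(w + 4)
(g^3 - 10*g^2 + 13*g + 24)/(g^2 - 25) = (g^3 - 10*g^2 + 13*g + 24)/(g^2 - 25)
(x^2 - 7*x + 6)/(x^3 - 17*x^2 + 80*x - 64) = (x - 6)/(x^2 - 16*x + 64)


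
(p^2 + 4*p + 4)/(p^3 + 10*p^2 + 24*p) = (p^2 + 4*p + 4)/(p*(p^2 + 10*p + 24))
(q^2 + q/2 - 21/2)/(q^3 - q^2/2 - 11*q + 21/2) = 1/(q - 1)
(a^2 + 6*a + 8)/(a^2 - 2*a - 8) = (a + 4)/(a - 4)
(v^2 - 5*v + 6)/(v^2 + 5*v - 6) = (v^2 - 5*v + 6)/(v^2 + 5*v - 6)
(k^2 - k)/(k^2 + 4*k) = (k - 1)/(k + 4)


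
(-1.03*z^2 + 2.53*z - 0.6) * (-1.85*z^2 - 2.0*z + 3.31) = 1.9055*z^4 - 2.6205*z^3 - 7.3593*z^2 + 9.5743*z - 1.986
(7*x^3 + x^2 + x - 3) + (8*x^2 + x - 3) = 7*x^3 + 9*x^2 + 2*x - 6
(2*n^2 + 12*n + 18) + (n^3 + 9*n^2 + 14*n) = n^3 + 11*n^2 + 26*n + 18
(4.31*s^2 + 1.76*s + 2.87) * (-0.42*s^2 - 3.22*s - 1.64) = -1.8102*s^4 - 14.6174*s^3 - 13.941*s^2 - 12.1278*s - 4.7068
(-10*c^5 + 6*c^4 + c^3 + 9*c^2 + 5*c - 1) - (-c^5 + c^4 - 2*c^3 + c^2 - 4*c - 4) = -9*c^5 + 5*c^4 + 3*c^3 + 8*c^2 + 9*c + 3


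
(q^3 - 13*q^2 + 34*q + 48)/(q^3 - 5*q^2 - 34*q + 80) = (q^2 - 5*q - 6)/(q^2 + 3*q - 10)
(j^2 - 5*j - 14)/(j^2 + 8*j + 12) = (j - 7)/(j + 6)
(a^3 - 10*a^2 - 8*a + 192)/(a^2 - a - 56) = (a^2 - 2*a - 24)/(a + 7)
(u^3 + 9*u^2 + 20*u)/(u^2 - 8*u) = (u^2 + 9*u + 20)/(u - 8)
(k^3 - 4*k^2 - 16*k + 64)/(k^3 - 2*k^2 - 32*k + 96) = (k + 4)/(k + 6)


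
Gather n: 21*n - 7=21*n - 7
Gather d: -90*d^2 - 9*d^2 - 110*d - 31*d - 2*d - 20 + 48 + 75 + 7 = -99*d^2 - 143*d + 110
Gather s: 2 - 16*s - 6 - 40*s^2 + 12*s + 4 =-40*s^2 - 4*s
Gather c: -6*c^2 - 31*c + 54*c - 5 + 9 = -6*c^2 + 23*c + 4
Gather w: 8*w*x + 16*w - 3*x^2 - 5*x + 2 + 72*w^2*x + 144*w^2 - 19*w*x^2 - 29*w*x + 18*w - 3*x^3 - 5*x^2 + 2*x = w^2*(72*x + 144) + w*(-19*x^2 - 21*x + 34) - 3*x^3 - 8*x^2 - 3*x + 2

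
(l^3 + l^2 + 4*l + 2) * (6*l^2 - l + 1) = 6*l^5 + 5*l^4 + 24*l^3 + 9*l^2 + 2*l + 2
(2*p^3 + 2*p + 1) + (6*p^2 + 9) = 2*p^3 + 6*p^2 + 2*p + 10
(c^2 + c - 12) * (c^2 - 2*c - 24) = c^4 - c^3 - 38*c^2 + 288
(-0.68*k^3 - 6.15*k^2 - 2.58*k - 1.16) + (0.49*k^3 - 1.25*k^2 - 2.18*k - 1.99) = -0.19*k^3 - 7.4*k^2 - 4.76*k - 3.15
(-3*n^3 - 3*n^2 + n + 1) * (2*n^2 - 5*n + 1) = -6*n^5 + 9*n^4 + 14*n^3 - 6*n^2 - 4*n + 1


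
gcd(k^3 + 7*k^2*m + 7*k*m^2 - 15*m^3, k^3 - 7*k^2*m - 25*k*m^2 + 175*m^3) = k + 5*m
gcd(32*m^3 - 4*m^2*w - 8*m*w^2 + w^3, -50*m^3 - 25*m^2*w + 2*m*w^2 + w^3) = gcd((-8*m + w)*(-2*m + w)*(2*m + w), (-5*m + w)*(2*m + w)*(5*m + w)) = 2*m + w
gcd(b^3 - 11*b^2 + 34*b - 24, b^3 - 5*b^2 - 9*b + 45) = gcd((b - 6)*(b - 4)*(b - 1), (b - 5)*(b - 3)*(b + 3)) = 1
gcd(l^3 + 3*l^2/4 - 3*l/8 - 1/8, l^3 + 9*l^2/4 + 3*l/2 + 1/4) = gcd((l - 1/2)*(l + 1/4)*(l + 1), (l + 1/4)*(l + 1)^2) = l^2 + 5*l/4 + 1/4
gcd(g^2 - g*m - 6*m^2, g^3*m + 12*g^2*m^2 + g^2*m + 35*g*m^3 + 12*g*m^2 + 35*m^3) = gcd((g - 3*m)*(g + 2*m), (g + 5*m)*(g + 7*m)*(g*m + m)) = 1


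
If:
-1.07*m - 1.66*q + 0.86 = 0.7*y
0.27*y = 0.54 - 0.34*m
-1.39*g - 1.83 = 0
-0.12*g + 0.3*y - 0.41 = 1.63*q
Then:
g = -1.32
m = 4.56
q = -0.84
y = -3.74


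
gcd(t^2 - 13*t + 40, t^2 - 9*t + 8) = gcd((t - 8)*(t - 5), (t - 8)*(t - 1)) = t - 8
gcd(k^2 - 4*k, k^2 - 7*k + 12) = k - 4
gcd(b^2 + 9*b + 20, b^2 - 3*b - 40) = b + 5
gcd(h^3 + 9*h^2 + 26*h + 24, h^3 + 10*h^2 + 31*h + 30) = h^2 + 5*h + 6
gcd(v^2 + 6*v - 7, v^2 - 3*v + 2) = v - 1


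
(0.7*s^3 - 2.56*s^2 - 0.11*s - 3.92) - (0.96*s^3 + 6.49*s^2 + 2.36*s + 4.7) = -0.26*s^3 - 9.05*s^2 - 2.47*s - 8.62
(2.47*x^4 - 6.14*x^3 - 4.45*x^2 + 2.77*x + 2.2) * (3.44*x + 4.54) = 8.4968*x^5 - 9.9078*x^4 - 43.1836*x^3 - 10.6742*x^2 + 20.1438*x + 9.988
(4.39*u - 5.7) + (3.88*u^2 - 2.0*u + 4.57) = 3.88*u^2 + 2.39*u - 1.13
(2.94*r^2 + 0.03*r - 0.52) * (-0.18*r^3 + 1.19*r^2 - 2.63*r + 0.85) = -0.5292*r^5 + 3.4932*r^4 - 7.6029*r^3 + 1.8013*r^2 + 1.3931*r - 0.442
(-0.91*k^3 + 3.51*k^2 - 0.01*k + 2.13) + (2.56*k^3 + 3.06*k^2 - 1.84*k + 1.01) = 1.65*k^3 + 6.57*k^2 - 1.85*k + 3.14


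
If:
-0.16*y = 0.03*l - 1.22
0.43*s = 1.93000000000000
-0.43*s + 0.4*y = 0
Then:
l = 14.93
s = 4.49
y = 4.82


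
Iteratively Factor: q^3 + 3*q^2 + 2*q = (q + 1)*(q^2 + 2*q) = (q + 1)*(q + 2)*(q)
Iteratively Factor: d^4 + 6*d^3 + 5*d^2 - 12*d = (d + 3)*(d^3 + 3*d^2 - 4*d) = d*(d + 3)*(d^2 + 3*d - 4) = d*(d + 3)*(d + 4)*(d - 1)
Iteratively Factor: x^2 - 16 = (x + 4)*(x - 4)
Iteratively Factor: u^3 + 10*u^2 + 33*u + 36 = (u + 4)*(u^2 + 6*u + 9) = (u + 3)*(u + 4)*(u + 3)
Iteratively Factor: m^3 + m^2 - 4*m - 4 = (m + 1)*(m^2 - 4) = (m - 2)*(m + 1)*(m + 2)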